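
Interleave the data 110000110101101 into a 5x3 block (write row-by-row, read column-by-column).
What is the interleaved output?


Matrix:
  110
  000
  110
  101
  101
Read columns: 101111010000011

101111010000011


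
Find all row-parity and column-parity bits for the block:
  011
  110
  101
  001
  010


Row parities: 00011
Column parities: 011

Row P: 00011, Col P: 011, Corner: 0


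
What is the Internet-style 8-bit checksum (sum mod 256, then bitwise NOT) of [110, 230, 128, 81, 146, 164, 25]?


Sum = 884 mod 256 = 116
Complement = 139

139


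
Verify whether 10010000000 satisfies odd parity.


Number of 1s: 2

No, parity error (2 ones)


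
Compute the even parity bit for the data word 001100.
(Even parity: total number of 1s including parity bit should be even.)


Number of 1s in data: 2
Parity bit: 0

0


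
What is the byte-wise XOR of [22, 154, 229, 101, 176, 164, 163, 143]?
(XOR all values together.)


XOR chain: 22 ^ 154 ^ 229 ^ 101 ^ 176 ^ 164 ^ 163 ^ 143 = 52

52


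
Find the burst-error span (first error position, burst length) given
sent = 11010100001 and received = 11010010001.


XOR: 00000110000

Burst at position 5, length 2


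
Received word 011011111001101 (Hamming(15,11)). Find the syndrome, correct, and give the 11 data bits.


Syndrome = 10: error at position 10

Data: 11111101101 (corrected bit 10)


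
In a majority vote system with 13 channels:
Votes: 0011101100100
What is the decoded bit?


Ones: 6 out of 13
Threshold: 7

0 (6/13 voted 1)


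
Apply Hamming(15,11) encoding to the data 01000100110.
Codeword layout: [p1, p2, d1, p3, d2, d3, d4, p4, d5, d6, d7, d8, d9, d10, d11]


Parity bits: p1=0, p2=0, p3=1, p4=1

000110010100110


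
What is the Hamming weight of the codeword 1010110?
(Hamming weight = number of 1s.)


Counting 1s in 1010110

4


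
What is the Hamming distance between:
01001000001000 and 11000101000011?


XOR: 10001101001011
Count of 1s: 7

7


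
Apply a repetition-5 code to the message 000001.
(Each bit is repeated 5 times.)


Each bit -> 5 copies

000000000000000000000000011111


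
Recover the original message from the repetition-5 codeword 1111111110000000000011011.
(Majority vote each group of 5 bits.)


Groups: 11111, 11110, 00000, 00000, 11011
Majority votes: 11001

11001


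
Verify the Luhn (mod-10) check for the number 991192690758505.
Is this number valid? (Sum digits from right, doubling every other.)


Luhn sum = 76
76 mod 10 = 6

Invalid (Luhn sum mod 10 = 6)


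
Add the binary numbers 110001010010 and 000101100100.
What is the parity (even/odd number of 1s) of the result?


110001010010 = 3154
000101100100 = 356
Sum = 3510 = 110110110110
1s count = 8

even parity (8 ones in 110110110110)


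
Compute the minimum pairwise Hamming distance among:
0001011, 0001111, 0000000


Comparing all pairs, minimum distance: 1
Can detect 0 errors, correct 0 errors

1


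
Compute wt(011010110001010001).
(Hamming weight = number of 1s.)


Counting 1s in 011010110001010001

8


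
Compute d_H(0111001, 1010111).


XOR: 1101110
Count of 1s: 5

5


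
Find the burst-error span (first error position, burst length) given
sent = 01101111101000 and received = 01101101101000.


XOR: 00000010000000

Burst at position 6, length 1


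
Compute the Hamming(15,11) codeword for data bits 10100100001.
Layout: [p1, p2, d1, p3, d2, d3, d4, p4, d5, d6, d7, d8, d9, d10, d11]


Parity bits: p1=0, p2=0, p3=0, p4=0

001001000100001


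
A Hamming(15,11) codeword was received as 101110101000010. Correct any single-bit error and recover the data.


Syndrome = 3: error at position 3

Data: 01011000010 (corrected bit 3)


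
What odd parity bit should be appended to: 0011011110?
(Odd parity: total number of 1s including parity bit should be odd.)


Number of 1s in data: 6
Parity bit: 1

1


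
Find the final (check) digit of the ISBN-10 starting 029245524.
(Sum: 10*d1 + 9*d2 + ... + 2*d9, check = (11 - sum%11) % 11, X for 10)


Weighted sum: 187
187 mod 11 = 0

Check digit: 0


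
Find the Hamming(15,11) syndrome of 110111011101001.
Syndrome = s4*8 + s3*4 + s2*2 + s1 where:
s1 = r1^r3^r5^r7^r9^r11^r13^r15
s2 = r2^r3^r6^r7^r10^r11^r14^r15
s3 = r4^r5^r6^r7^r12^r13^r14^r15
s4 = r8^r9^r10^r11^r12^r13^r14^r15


s1=0, s2=0, s3=1, s4=1

Syndrome = 12 (error at position 12)


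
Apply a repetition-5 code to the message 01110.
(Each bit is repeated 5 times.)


Each bit -> 5 copies

0000011111111111111100000


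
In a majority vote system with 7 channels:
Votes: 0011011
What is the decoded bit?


Ones: 4 out of 7
Threshold: 4

1 (4/7 voted 1)


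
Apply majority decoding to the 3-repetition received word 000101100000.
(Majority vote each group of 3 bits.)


Groups: 000, 101, 100, 000
Majority votes: 0100

0100


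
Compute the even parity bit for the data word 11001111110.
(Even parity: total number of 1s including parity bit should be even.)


Number of 1s in data: 8
Parity bit: 0

0


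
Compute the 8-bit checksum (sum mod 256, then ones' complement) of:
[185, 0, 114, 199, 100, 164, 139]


Sum = 901 mod 256 = 133
Complement = 122

122


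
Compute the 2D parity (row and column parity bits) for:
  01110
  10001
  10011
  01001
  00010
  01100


Row parities: 101010
Column parities: 01011

Row P: 101010, Col P: 01011, Corner: 1


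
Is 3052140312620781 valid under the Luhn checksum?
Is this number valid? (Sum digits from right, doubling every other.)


Luhn sum = 42
42 mod 10 = 2

Invalid (Luhn sum mod 10 = 2)


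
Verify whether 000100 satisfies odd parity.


Number of 1s: 1

Yes, parity is correct (1 ones)


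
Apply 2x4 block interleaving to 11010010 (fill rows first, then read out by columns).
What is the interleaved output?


Matrix:
  1101
  0010
Read columns: 10100110

10100110


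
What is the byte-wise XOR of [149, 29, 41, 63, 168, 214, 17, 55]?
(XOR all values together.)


XOR chain: 149 ^ 29 ^ 41 ^ 63 ^ 168 ^ 214 ^ 17 ^ 55 = 198

198


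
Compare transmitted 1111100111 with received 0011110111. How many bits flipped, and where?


XOR: 1100010000

3 error(s) at position(s): 0, 1, 5


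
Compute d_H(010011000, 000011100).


XOR: 010000100
Count of 1s: 2

2


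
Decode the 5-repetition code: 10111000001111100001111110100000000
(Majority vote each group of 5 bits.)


Groups: 10111, 00000, 11111, 00001, 11111, 01000, 00000
Majority votes: 1010100

1010100


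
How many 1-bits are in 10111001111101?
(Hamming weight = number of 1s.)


Counting 1s in 10111001111101

10


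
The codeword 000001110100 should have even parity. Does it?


Number of 1s: 4

Yes, parity is correct (4 ones)


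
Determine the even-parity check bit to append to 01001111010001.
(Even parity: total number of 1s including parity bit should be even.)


Number of 1s in data: 7
Parity bit: 1

1


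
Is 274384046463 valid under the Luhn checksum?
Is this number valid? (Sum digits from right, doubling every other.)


Luhn sum = 50
50 mod 10 = 0

Valid (Luhn sum mod 10 = 0)


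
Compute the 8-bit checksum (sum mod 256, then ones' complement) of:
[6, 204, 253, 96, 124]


Sum = 683 mod 256 = 171
Complement = 84

84


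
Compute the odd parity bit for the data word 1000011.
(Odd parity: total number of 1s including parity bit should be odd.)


Number of 1s in data: 3
Parity bit: 0

0


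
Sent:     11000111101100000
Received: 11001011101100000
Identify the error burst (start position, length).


XOR: 00001100000000000

Burst at position 4, length 2


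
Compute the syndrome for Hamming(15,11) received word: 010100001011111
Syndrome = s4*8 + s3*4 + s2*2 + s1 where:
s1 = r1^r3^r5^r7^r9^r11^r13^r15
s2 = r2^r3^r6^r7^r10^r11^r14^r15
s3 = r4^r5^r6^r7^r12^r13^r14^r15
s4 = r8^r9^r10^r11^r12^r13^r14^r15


s1=0, s2=0, s3=1, s4=0

Syndrome = 4 (error at position 4)


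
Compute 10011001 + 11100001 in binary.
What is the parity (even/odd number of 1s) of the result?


10011001 = 153
11100001 = 225
Sum = 378 = 101111010
1s count = 6

even parity (6 ones in 101111010)


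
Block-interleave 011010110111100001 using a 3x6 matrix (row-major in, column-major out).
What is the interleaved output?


Matrix:
  011010
  110111
  100001
Read columns: 011110100010110011

011110100010110011


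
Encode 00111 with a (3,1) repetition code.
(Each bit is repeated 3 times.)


Each bit -> 3 copies

000000111111111


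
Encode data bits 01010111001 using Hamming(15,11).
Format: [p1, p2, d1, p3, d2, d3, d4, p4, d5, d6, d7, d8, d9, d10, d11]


Parity bits: p1=0, p2=0, p3=0, p4=0

000010100111001


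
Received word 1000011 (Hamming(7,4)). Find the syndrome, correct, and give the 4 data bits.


Syndrome = 0: no error detected

Data: 0011 (no errors)


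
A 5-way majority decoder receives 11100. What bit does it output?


Ones: 3 out of 5
Threshold: 3

1 (3/5 voted 1)


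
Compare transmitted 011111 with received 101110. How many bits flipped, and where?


XOR: 110001

3 error(s) at position(s): 0, 1, 5


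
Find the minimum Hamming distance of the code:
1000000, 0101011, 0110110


Comparing all pairs, minimum distance: 4
Can detect 3 errors, correct 1 errors

4


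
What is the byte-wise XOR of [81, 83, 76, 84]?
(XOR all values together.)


XOR chain: 81 ^ 83 ^ 76 ^ 84 = 26

26


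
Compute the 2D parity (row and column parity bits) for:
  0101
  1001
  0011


Row parities: 000
Column parities: 1111

Row P: 000, Col P: 1111, Corner: 0


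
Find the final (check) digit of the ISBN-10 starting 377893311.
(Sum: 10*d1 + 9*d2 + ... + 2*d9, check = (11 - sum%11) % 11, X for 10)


Weighted sum: 291
291 mod 11 = 5

Check digit: 6


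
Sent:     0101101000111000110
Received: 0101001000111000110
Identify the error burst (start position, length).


XOR: 0000100000000000000

Burst at position 4, length 1


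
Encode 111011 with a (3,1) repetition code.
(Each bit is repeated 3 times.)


Each bit -> 3 copies

111111111000111111


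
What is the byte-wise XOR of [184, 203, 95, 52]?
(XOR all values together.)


XOR chain: 184 ^ 203 ^ 95 ^ 52 = 24

24


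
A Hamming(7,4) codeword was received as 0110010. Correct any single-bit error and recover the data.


Syndrome = 7: error at position 7

Data: 1011 (corrected bit 7)


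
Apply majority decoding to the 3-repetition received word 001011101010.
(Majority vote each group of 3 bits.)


Groups: 001, 011, 101, 010
Majority votes: 0110

0110


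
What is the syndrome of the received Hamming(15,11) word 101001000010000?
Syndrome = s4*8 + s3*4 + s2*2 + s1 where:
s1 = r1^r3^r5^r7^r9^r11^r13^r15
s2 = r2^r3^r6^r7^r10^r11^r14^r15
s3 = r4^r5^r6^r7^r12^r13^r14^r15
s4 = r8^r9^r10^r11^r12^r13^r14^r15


s1=1, s2=1, s3=1, s4=1

Syndrome = 15 (error at position 15)


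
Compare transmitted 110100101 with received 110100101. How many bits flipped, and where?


XOR: 000000000

0 errors (received matches sent)


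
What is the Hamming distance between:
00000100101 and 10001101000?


XOR: 10001001101
Count of 1s: 5

5


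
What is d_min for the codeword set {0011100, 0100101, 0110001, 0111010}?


Comparing all pairs, minimum distance: 2
Can detect 1 errors, correct 0 errors

2


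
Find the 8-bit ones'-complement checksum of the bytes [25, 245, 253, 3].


Sum = 526 mod 256 = 14
Complement = 241

241


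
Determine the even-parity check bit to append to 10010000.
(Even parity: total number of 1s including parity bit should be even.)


Number of 1s in data: 2
Parity bit: 0

0


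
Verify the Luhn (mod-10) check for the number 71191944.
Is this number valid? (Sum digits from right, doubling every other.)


Luhn sum = 40
40 mod 10 = 0

Valid (Luhn sum mod 10 = 0)


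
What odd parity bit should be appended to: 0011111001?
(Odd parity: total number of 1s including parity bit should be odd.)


Number of 1s in data: 6
Parity bit: 1

1


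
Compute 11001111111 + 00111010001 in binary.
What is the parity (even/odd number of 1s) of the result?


11001111111 = 1663
00111010001 = 465
Sum = 2128 = 100001010000
1s count = 3

odd parity (3 ones in 100001010000)


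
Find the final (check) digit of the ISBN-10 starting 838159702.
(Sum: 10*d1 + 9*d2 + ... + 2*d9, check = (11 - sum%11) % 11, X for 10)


Weighted sum: 285
285 mod 11 = 10

Check digit: 1


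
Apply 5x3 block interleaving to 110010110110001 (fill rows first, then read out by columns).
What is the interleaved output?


Matrix:
  110
  010
  110
  110
  001
Read columns: 101101111000001

101101111000001


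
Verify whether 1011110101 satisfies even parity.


Number of 1s: 7

No, parity error (7 ones)


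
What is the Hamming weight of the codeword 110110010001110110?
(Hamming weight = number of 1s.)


Counting 1s in 110110010001110110

10


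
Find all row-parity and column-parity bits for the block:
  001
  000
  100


Row parities: 101
Column parities: 101

Row P: 101, Col P: 101, Corner: 0


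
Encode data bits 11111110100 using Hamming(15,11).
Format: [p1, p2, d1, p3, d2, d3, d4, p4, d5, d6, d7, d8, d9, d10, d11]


Parity bits: p1=0, p2=1, p3=0, p4=0

011011101110100


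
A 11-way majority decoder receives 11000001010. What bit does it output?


Ones: 4 out of 11
Threshold: 6

0 (4/11 voted 1)


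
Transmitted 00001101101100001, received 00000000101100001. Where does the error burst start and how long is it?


XOR: 00001101000000000

Burst at position 4, length 4


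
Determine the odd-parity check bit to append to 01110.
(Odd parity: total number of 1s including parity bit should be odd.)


Number of 1s in data: 3
Parity bit: 0

0


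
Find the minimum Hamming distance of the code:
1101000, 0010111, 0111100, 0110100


Comparing all pairs, minimum distance: 1
Can detect 0 errors, correct 0 errors

1


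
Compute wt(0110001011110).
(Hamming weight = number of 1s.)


Counting 1s in 0110001011110

7


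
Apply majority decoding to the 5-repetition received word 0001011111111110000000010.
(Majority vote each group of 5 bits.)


Groups: 00010, 11111, 11111, 00000, 00010
Majority votes: 01100

01100


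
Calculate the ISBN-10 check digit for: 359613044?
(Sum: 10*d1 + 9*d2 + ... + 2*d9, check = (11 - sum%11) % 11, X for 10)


Weighted sum: 230
230 mod 11 = 10

Check digit: 1


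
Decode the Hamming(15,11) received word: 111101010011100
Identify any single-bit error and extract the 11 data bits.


Syndrome = 0: no error detected

Data: 10100011100 (no errors)


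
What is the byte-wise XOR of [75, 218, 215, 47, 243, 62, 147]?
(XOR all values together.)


XOR chain: 75 ^ 218 ^ 215 ^ 47 ^ 243 ^ 62 ^ 147 = 55

55


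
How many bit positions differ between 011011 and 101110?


XOR: 110101
Count of 1s: 4

4


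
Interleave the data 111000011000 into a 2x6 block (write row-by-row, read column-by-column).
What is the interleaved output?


Matrix:
  111000
  011000
Read columns: 101111000000

101111000000


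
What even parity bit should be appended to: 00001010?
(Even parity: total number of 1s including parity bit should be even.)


Number of 1s in data: 2
Parity bit: 0

0


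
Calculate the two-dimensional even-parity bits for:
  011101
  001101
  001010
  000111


Row parities: 0101
Column parities: 011101

Row P: 0101, Col P: 011101, Corner: 0


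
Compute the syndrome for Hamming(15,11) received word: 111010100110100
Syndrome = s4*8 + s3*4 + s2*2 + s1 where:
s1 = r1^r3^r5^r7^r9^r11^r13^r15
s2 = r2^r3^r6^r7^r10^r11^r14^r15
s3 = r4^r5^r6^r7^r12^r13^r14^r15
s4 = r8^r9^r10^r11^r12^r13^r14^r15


s1=0, s2=1, s3=1, s4=1

Syndrome = 14 (error at position 14)


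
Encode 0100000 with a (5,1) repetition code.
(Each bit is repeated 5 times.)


Each bit -> 5 copies

00000111110000000000000000000000000


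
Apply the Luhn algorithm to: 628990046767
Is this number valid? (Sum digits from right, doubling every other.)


Luhn sum = 54
54 mod 10 = 4

Invalid (Luhn sum mod 10 = 4)


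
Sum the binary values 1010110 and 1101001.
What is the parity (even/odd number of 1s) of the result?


1010110 = 86
1101001 = 105
Sum = 191 = 10111111
1s count = 7

odd parity (7 ones in 10111111)


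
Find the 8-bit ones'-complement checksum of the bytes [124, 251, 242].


Sum = 617 mod 256 = 105
Complement = 150

150


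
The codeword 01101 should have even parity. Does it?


Number of 1s: 3

No, parity error (3 ones)


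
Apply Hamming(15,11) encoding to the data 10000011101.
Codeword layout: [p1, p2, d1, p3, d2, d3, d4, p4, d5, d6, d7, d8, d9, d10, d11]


Parity bits: p1=0, p2=1, p3=1, p4=0

011100000011101


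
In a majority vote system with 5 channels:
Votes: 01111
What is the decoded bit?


Ones: 4 out of 5
Threshold: 3

1 (4/5 voted 1)


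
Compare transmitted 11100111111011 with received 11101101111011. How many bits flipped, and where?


XOR: 00001010000000

2 error(s) at position(s): 4, 6


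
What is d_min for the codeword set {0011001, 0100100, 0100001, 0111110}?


Comparing all pairs, minimum distance: 2
Can detect 1 errors, correct 0 errors

2


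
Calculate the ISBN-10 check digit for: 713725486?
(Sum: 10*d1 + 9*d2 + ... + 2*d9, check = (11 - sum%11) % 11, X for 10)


Weighted sum: 241
241 mod 11 = 10

Check digit: 1


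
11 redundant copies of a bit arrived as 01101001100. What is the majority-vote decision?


Ones: 5 out of 11
Threshold: 6

0 (5/11 voted 1)


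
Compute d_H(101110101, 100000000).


XOR: 001110101
Count of 1s: 5

5


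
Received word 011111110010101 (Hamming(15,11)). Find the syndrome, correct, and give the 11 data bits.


Syndrome = 0: no error detected

Data: 11110010101 (no errors)


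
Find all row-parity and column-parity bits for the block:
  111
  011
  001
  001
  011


Row parities: 10110
Column parities: 111

Row P: 10110, Col P: 111, Corner: 1


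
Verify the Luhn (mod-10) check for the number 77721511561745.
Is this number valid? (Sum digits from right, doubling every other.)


Luhn sum = 58
58 mod 10 = 8

Invalid (Luhn sum mod 10 = 8)


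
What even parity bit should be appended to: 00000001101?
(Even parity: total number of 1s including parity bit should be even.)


Number of 1s in data: 3
Parity bit: 1

1


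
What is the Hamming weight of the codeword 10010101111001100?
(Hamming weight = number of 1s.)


Counting 1s in 10010101111001100

9


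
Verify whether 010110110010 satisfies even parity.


Number of 1s: 6

Yes, parity is correct (6 ones)


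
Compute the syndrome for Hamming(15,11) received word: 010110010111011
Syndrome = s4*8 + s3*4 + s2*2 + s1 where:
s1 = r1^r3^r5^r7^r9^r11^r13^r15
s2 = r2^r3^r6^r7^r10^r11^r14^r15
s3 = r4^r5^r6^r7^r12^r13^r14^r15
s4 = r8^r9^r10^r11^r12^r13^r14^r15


s1=1, s2=1, s3=1, s4=0

Syndrome = 7 (error at position 7)


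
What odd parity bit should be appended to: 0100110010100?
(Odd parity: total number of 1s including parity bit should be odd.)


Number of 1s in data: 5
Parity bit: 0

0


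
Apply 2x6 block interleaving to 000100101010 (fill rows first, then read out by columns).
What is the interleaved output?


Matrix:
  000100
  101010
Read columns: 010001100100

010001100100


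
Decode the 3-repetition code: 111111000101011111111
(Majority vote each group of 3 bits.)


Groups: 111, 111, 000, 101, 011, 111, 111
Majority votes: 1101111

1101111


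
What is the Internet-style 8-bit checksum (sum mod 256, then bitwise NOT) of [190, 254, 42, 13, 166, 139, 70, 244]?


Sum = 1118 mod 256 = 94
Complement = 161

161


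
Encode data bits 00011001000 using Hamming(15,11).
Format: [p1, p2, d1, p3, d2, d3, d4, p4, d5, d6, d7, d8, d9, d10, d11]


Parity bits: p1=0, p2=1, p3=0, p4=0

010000101001000


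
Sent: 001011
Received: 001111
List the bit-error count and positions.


XOR: 000100

1 error(s) at position(s): 3


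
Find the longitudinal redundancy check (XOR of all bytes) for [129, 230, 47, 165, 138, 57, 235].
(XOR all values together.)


XOR chain: 129 ^ 230 ^ 47 ^ 165 ^ 138 ^ 57 ^ 235 = 181

181


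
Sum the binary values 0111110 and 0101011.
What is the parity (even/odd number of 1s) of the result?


0111110 = 62
0101011 = 43
Sum = 105 = 1101001
1s count = 4

even parity (4 ones in 1101001)


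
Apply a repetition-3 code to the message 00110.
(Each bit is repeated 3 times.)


Each bit -> 3 copies

000000111111000


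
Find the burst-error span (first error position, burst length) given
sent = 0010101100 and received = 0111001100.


XOR: 0101100000

Burst at position 1, length 4


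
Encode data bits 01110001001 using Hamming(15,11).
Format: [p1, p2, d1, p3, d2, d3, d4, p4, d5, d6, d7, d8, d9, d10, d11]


Parity bits: p1=1, p2=1, p3=1, p4=0

110111100001001


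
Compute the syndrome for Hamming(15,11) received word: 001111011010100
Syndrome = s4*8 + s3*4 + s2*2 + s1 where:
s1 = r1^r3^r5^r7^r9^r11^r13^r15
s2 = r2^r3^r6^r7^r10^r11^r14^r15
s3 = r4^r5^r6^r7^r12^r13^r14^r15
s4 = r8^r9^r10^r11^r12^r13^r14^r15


s1=1, s2=1, s3=0, s4=0

Syndrome = 3 (error at position 3)


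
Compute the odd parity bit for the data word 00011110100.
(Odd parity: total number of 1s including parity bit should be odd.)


Number of 1s in data: 5
Parity bit: 0

0


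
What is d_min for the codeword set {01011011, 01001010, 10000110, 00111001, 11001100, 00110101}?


Comparing all pairs, minimum distance: 2
Can detect 1 errors, correct 0 errors

2


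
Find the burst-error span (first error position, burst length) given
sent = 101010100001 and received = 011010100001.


XOR: 110000000000

Burst at position 0, length 2


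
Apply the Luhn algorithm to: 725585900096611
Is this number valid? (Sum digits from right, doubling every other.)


Luhn sum = 56
56 mod 10 = 6

Invalid (Luhn sum mod 10 = 6)


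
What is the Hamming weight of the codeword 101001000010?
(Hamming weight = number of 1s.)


Counting 1s in 101001000010

4


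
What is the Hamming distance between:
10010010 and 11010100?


XOR: 01000110
Count of 1s: 3

3


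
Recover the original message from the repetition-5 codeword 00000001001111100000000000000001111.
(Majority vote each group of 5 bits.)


Groups: 00000, 00100, 11111, 00000, 00000, 00000, 01111
Majority votes: 0010001

0010001


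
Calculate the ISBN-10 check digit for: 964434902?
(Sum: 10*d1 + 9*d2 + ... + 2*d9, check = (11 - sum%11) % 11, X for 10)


Weighted sum: 282
282 mod 11 = 7

Check digit: 4


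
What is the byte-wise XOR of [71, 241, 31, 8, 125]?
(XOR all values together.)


XOR chain: 71 ^ 241 ^ 31 ^ 8 ^ 125 = 220

220


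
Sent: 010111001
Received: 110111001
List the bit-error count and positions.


XOR: 100000000

1 error(s) at position(s): 0


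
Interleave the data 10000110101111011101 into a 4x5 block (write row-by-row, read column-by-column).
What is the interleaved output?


Matrix:
  10000
  11010
  11110
  11101
Read columns: 11110111001101100001

11110111001101100001


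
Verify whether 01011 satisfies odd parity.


Number of 1s: 3

Yes, parity is correct (3 ones)


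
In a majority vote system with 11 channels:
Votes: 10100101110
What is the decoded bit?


Ones: 6 out of 11
Threshold: 6

1 (6/11 voted 1)


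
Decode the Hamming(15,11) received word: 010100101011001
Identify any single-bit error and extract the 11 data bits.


Syndrome = 0: no error detected

Data: 00011011001 (no errors)


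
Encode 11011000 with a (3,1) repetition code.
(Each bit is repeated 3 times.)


Each bit -> 3 copies

111111000111111000000000


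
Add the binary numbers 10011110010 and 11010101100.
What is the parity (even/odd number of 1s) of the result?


10011110010 = 1266
11010101100 = 1708
Sum = 2974 = 101110011110
1s count = 8

even parity (8 ones in 101110011110)


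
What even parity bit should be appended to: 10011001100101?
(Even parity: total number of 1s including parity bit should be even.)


Number of 1s in data: 7
Parity bit: 1

1


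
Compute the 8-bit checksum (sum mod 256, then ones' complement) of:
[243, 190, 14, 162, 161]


Sum = 770 mod 256 = 2
Complement = 253

253


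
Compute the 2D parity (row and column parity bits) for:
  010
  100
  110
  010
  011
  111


Row parities: 110101
Column parities: 110

Row P: 110101, Col P: 110, Corner: 0


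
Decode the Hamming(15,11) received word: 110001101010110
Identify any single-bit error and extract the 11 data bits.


Syndrome = 3: error at position 3

Data: 10111010110 (corrected bit 3)


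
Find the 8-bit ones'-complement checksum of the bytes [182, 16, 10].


Sum = 208 mod 256 = 208
Complement = 47

47


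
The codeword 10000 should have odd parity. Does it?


Number of 1s: 1

Yes, parity is correct (1 ones)


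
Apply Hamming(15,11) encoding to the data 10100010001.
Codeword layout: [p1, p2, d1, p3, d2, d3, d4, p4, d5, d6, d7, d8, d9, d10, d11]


Parity bits: p1=1, p2=0, p3=0, p4=0

101001000010001


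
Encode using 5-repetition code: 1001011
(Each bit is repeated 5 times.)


Each bit -> 5 copies

11111000000000011111000001111111111


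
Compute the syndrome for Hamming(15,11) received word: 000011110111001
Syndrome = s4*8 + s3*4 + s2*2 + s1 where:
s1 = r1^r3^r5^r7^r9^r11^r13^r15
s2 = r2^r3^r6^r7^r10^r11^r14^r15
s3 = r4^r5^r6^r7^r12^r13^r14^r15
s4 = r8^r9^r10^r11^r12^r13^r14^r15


s1=0, s2=1, s3=1, s4=1

Syndrome = 14 (error at position 14)


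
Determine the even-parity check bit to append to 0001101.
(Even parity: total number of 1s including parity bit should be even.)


Number of 1s in data: 3
Parity bit: 1

1


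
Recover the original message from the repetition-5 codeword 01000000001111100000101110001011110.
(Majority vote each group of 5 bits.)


Groups: 01000, 00000, 11111, 00000, 10111, 00010, 11110
Majority votes: 0010101

0010101


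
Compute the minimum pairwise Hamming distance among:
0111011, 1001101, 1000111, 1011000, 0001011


Comparing all pairs, minimum distance: 2
Can detect 1 errors, correct 0 errors

2


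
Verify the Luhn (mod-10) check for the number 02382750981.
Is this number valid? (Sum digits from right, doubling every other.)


Luhn sum = 43
43 mod 10 = 3

Invalid (Luhn sum mod 10 = 3)


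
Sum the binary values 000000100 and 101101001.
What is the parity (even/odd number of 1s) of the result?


000000100 = 4
101101001 = 361
Sum = 365 = 101101101
1s count = 6

even parity (6 ones in 101101101)


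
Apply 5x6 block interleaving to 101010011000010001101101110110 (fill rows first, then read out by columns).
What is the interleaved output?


Matrix:
  101010
  011000
  010001
  101101
  110110
Read columns: 100110110111010000111000100110

100110110111010000111000100110


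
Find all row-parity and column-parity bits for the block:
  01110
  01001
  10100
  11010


Row parities: 1001
Column parities: 01001

Row P: 1001, Col P: 01001, Corner: 0


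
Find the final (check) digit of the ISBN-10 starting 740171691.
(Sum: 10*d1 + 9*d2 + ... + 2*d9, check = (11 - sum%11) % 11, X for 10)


Weighted sum: 213
213 mod 11 = 4

Check digit: 7


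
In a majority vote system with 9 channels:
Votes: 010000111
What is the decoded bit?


Ones: 4 out of 9
Threshold: 5

0 (4/9 voted 1)


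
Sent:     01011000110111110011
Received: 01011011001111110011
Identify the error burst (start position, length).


XOR: 00000011111000000000

Burst at position 6, length 5


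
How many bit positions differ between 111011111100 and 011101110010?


XOR: 100110001110
Count of 1s: 6

6


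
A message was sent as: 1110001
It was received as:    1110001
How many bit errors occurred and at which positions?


XOR: 0000000

0 errors (received matches sent)


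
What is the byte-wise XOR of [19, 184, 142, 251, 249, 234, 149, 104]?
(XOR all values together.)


XOR chain: 19 ^ 184 ^ 142 ^ 251 ^ 249 ^ 234 ^ 149 ^ 104 = 48

48


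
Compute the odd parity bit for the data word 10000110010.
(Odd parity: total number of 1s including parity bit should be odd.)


Number of 1s in data: 4
Parity bit: 1

1


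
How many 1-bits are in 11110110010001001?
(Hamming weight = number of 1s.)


Counting 1s in 11110110010001001

9


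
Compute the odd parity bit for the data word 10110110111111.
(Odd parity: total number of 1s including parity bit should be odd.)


Number of 1s in data: 11
Parity bit: 0

0


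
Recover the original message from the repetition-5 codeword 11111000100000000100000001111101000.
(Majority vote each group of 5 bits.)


Groups: 11111, 00010, 00000, 00100, 00000, 11111, 01000
Majority votes: 1000010

1000010


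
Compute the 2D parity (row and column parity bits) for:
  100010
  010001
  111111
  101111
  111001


Row parities: 00010
Column parities: 011010

Row P: 00010, Col P: 011010, Corner: 1


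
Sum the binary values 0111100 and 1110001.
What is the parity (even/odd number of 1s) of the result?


0111100 = 60
1110001 = 113
Sum = 173 = 10101101
1s count = 5

odd parity (5 ones in 10101101)


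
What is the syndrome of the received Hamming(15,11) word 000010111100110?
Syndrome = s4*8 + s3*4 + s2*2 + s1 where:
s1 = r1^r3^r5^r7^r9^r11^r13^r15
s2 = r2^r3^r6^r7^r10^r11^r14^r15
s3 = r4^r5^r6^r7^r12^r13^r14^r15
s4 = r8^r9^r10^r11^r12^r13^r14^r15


s1=0, s2=1, s3=0, s4=1

Syndrome = 10 (error at position 10)


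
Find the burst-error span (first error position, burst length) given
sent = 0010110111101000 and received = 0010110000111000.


XOR: 0000000111010000

Burst at position 7, length 5


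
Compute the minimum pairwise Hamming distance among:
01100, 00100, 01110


Comparing all pairs, minimum distance: 1
Can detect 0 errors, correct 0 errors

1


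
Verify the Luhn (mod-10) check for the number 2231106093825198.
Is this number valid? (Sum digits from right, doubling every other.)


Luhn sum = 58
58 mod 10 = 8

Invalid (Luhn sum mod 10 = 8)


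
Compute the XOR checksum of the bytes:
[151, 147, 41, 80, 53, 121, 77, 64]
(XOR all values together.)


XOR chain: 151 ^ 147 ^ 41 ^ 80 ^ 53 ^ 121 ^ 77 ^ 64 = 60

60


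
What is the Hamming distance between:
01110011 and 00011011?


XOR: 01101000
Count of 1s: 3

3


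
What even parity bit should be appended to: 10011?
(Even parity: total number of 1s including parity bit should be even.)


Number of 1s in data: 3
Parity bit: 1

1


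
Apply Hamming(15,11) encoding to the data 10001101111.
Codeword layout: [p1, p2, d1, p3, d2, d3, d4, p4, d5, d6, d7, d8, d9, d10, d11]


Parity bits: p1=0, p2=0, p3=0, p4=0

001000001101111


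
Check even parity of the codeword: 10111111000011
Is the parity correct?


Number of 1s: 9

No, parity error (9 ones)


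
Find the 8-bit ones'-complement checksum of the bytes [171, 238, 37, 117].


Sum = 563 mod 256 = 51
Complement = 204

204


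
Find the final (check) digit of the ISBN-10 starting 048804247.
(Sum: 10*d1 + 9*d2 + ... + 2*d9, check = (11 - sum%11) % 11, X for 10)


Weighted sum: 210
210 mod 11 = 1

Check digit: X


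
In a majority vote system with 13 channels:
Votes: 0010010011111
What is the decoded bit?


Ones: 7 out of 13
Threshold: 7

1 (7/13 voted 1)


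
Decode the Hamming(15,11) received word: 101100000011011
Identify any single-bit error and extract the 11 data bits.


Syndrome = 0: no error detected

Data: 10000011011 (no errors)


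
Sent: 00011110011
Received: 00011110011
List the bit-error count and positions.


XOR: 00000000000

0 errors (received matches sent)


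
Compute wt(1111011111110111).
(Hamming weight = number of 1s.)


Counting 1s in 1111011111110111

14


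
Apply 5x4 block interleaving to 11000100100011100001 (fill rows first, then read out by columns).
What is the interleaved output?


Matrix:
  1100
  0100
  1000
  1110
  0001
Read columns: 10110110100001000001

10110110100001000001


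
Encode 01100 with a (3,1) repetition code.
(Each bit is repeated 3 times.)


Each bit -> 3 copies

000111111000000


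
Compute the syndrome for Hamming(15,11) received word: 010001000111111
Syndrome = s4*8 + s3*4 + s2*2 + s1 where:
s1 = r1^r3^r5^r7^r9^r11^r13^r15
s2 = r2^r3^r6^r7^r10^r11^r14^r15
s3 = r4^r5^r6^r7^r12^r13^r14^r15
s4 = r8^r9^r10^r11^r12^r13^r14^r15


s1=1, s2=0, s3=1, s4=0

Syndrome = 5 (error at position 5)


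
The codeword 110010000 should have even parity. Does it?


Number of 1s: 3

No, parity error (3 ones)


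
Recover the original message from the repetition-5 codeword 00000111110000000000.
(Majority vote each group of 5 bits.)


Groups: 00000, 11111, 00000, 00000
Majority votes: 0100

0100


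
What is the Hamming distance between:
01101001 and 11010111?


XOR: 10111110
Count of 1s: 6

6


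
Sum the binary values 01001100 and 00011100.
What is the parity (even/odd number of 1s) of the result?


01001100 = 76
00011100 = 28
Sum = 104 = 1101000
1s count = 3

odd parity (3 ones in 1101000)


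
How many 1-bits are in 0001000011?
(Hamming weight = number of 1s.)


Counting 1s in 0001000011

3


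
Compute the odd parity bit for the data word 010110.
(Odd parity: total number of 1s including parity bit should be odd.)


Number of 1s in data: 3
Parity bit: 0

0


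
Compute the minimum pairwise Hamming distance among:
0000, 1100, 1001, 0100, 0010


Comparing all pairs, minimum distance: 1
Can detect 0 errors, correct 0 errors

1


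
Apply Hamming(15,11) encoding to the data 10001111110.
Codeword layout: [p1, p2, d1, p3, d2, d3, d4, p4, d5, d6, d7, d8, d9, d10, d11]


Parity bits: p1=0, p2=0, p3=1, p4=0

001100001111110


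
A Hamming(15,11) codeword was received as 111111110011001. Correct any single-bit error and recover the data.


Syndrome = 0: no error detected

Data: 11110011001 (no errors)


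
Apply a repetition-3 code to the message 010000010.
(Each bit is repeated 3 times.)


Each bit -> 3 copies

000111000000000000000111000


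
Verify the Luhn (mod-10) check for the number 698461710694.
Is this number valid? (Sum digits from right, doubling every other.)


Luhn sum = 52
52 mod 10 = 2

Invalid (Luhn sum mod 10 = 2)


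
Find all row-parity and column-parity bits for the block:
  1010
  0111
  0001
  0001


Row parities: 0111
Column parities: 1101

Row P: 0111, Col P: 1101, Corner: 1


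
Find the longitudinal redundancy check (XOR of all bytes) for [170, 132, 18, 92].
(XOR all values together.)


XOR chain: 170 ^ 132 ^ 18 ^ 92 = 96

96


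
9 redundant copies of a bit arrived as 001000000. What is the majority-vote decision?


Ones: 1 out of 9
Threshold: 5

0 (1/9 voted 1)


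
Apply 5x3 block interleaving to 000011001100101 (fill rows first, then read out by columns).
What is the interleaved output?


Matrix:
  000
  011
  001
  100
  101
Read columns: 000110100001101

000110100001101


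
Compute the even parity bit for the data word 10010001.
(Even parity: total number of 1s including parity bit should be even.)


Number of 1s in data: 3
Parity bit: 1

1


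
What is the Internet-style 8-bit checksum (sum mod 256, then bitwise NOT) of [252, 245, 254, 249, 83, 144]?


Sum = 1227 mod 256 = 203
Complement = 52

52


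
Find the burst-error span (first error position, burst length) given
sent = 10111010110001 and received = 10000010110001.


XOR: 00111000000000

Burst at position 2, length 3


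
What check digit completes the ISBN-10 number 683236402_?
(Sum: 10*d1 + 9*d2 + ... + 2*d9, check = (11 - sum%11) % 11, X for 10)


Weighted sum: 238
238 mod 11 = 7

Check digit: 4


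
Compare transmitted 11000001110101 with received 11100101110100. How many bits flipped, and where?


XOR: 00100100000001

3 error(s) at position(s): 2, 5, 13


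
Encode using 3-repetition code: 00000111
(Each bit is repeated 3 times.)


Each bit -> 3 copies

000000000000000111111111


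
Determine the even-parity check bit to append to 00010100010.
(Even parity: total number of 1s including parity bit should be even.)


Number of 1s in data: 3
Parity bit: 1

1


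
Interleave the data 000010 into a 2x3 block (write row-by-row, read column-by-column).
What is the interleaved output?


Matrix:
  000
  010
Read columns: 000100

000100


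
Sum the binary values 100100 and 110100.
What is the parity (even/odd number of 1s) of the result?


100100 = 36
110100 = 52
Sum = 88 = 1011000
1s count = 3

odd parity (3 ones in 1011000)


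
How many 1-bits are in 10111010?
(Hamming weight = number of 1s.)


Counting 1s in 10111010

5


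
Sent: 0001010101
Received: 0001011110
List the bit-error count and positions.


XOR: 0000001011

3 error(s) at position(s): 6, 8, 9


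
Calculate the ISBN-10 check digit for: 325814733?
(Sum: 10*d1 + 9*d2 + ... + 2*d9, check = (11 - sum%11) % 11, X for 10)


Weighted sum: 213
213 mod 11 = 4

Check digit: 7


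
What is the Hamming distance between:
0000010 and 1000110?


XOR: 1000100
Count of 1s: 2

2


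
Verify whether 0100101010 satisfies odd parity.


Number of 1s: 4

No, parity error (4 ones)


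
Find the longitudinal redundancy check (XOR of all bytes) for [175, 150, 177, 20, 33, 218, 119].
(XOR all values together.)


XOR chain: 175 ^ 150 ^ 177 ^ 20 ^ 33 ^ 218 ^ 119 = 16

16


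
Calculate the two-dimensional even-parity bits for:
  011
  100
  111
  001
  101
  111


Row parities: 011101
Column parities: 011

Row P: 011101, Col P: 011, Corner: 0


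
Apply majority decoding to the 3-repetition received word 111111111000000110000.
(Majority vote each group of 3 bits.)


Groups: 111, 111, 111, 000, 000, 110, 000
Majority votes: 1110010

1110010


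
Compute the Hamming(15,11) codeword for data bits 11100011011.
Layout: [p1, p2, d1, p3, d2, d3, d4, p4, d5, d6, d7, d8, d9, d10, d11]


Parity bits: p1=0, p2=1, p3=1, p4=0

011111000011011


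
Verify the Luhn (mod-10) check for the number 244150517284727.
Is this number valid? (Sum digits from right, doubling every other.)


Luhn sum = 73
73 mod 10 = 3

Invalid (Luhn sum mod 10 = 3)


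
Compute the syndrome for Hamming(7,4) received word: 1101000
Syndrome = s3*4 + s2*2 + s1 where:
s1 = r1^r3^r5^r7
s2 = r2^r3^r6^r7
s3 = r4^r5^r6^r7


s1=1, s2=1, s3=1

Syndrome = 7 (error at position 7)


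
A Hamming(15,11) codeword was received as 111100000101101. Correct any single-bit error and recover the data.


Syndrome = 0: no error detected

Data: 10000101101 (no errors)


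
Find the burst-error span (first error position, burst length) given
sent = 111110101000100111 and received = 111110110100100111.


XOR: 000000011100000000

Burst at position 7, length 3


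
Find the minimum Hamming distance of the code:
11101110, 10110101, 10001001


Comparing all pairs, minimum distance: 4
Can detect 3 errors, correct 1 errors

4


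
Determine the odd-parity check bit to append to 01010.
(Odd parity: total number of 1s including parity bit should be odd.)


Number of 1s in data: 2
Parity bit: 1

1


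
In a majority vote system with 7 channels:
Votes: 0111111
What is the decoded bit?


Ones: 6 out of 7
Threshold: 4

1 (6/7 voted 1)


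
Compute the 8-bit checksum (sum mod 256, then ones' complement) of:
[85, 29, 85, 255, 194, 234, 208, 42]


Sum = 1132 mod 256 = 108
Complement = 147

147
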